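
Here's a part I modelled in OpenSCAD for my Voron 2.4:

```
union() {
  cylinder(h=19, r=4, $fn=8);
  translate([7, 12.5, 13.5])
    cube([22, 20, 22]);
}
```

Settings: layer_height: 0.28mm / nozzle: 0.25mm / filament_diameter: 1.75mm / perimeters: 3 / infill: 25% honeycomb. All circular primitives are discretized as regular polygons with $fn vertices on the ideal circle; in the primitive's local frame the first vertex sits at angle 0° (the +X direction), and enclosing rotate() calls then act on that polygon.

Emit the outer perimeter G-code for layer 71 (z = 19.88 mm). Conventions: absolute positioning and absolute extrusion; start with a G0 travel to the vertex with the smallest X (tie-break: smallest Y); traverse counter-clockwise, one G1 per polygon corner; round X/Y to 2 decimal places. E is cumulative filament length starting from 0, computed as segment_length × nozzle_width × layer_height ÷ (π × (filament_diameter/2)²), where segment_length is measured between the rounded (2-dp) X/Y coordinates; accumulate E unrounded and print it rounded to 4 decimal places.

At z = 19.88 mm: the cylinder is absent (z outside [0, 19]); the 22×20 cube at (7, 12.5) contributes its full rectangle; Merging all regions: only the 22×20 cube at (7, 12.5) is present, so the union is just that shape — 1 connected region. The outline is a single polygon with 4 vertices. Extrusion per mm of travel: 0.25 × 0.28 / (π × 0.875²) = 0.029103. Accumulating E over each segment gives final E = 2.4446.

G0 X7.00 Y12.50 Z19.88
G1 X29.00 Y12.50 E0.6403
G1 X29.00 Y32.50 E1.2223
G1 X7.00 Y32.50 E1.8626
G1 X7.00 Y12.50 E2.4446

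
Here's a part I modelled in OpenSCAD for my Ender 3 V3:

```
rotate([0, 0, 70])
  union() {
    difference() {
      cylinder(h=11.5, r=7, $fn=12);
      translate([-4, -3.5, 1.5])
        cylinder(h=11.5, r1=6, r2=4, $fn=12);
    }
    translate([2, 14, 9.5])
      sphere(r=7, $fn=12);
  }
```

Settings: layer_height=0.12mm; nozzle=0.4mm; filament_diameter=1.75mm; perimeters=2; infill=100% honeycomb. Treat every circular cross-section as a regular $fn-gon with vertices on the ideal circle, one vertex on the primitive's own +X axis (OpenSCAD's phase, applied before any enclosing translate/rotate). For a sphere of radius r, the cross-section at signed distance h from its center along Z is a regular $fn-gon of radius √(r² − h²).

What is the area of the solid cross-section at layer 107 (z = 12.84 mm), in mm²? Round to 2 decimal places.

At z = 12.84 mm: the cylinder does not reach this height (z outside [0, 11.5]); the cone at (-4, -3.5): at t=0.986 of its height the radius interpolates to r₁+(r₂−r₁)t = 4.028, giving a regular 12-gon of that circumradius (area = (12/2)·4.028²·sin(360°/12) = 48.67 mm²); Subtracting the remaining from the first: the first operand is absent here, so nothing remains; the r=7 sphere at (2, 14) contributes a regular 12-gon of circumradius √(7²−3.34²) = 6.152 (area = (12/2)·6.152²·sin(360°/12) = 113.53 mm²); Merging all regions: only the r=7 sphere at (2, 14) is present, so the union is just that shape — area = 113.53 mm²; (rotated 70° about Z; rotation is an isometry so areas/perimeters/island counts are preserved). Overall, the cross-section is a single solid region. Net area = 113.53 mm².

113.53 mm²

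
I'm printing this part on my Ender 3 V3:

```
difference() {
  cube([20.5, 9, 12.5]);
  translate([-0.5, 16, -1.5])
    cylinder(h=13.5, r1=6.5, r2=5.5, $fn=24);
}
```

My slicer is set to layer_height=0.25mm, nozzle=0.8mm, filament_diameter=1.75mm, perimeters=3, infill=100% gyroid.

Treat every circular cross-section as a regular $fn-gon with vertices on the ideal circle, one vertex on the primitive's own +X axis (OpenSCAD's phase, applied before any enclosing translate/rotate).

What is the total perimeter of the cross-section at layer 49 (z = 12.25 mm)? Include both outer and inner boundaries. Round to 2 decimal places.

At z = 12.25 mm: the cube (footprint 20.5×9) is included at this height (perimeter 59.00 mm); the cone at (-0.5, 16) is absent (z outside [-1.5, 12]); Subtracting the remaining from the first: none of the subtracted shapes is present at this height, so the 20.5×9 cube is unchanged — boundary = 59.00 mm. Overall, the cross-section is a single solid region. Total boundary length (outer) = 59.00 mm.

59.00 mm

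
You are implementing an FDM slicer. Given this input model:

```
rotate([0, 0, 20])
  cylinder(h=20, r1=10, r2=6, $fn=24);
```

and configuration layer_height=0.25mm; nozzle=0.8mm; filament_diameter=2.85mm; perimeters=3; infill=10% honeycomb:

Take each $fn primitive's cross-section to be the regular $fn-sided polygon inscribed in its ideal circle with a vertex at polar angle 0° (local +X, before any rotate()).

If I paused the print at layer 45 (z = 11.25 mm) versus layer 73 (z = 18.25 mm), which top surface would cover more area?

Layer 45 (z = 11.25): the cone (r1=10→r2=6) has section circumradius 7.750 here — a regular 24-gon (area = (24/2)·7.750²·sin(360°/24) = 186.54 mm²); (rotated 20° about Z; rotation is an isometry so areas/perimeters/island counts are preserved). So its area = 186.54 mm². Layer 73 (z = 18.25): the cone contributes a regular 24-gon of circumradius 6.350 (interpolated between r1=10 and r2=6 at t=0.912) (area = (24/2)·6.350²·sin(360°/24) = 125.23 mm²); (whole slice rotated 20° about Z — lengths, areas and connectivity unchanged). So its area = 125.23 mm². Layer 45 is larger (186.54 vs 125.23 mm²).

layer 45 (z = 11.25 mm)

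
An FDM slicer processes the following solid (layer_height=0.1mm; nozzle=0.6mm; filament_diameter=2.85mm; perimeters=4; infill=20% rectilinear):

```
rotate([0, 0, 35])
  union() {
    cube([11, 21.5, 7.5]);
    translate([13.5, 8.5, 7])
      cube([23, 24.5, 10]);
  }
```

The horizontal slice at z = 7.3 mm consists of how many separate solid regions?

2

At z = 7.3 mm: the cube is present — its section is the full 11×21.5 rectangle; the cube at (13.5, 8.5) (footprint 23×24.5) is included at this height; Combining (union): the 2 present regions are separate (no shared area or edge), so areas and boundary lengths simply add and each stays a separate island — 2 connected regions; (whole slice rotated 35° about Z — lengths, areas and connectivity unchanged). The result has 2 disconnected regions.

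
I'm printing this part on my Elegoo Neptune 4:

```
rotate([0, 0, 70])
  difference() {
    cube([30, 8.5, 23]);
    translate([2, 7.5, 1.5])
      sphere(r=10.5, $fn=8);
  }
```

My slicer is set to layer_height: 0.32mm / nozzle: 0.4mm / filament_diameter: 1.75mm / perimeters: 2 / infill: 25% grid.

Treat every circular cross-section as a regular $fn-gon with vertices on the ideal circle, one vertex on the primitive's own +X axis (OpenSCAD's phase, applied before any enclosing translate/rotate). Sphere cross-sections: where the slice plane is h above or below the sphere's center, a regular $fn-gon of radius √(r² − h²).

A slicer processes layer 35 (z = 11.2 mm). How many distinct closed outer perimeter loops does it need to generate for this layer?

At z = 11.2 mm: the cube (footprint 30×8.5) is included at this height; the r=10.5 sphere at (2, 7.5) slices to a regular 8-gon of circumradius 4.020 (√(r²−h²) with h=9.7 from center); Taking the first minus the rest: starting from the 30×8.5 cube, the r=10.5 sphere at (2, 7.5) partially overlaps it — only the 24.45 mm² overlap (of its 45.71 mm²) is removed, clipping the outline — 1 connected region; (whole slice rotated 70° about Z — lengths, areas and connectivity unchanged). The result has 1 disconnected region.

1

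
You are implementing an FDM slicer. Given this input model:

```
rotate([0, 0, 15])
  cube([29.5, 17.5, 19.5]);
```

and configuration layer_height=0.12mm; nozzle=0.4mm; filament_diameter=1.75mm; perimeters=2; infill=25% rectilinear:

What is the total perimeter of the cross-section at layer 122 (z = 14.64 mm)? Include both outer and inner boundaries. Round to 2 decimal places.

At z = 14.64 mm: the 29.5×17.5 cube contributes its full rectangle (perimeter 94.00 mm); (rotated 15° about Z; rotation is an isometry so areas/perimeters/island counts are preserved). Overall, the cross-section is a single solid region. Total boundary length (outer) = 94.00 mm.

94.00 mm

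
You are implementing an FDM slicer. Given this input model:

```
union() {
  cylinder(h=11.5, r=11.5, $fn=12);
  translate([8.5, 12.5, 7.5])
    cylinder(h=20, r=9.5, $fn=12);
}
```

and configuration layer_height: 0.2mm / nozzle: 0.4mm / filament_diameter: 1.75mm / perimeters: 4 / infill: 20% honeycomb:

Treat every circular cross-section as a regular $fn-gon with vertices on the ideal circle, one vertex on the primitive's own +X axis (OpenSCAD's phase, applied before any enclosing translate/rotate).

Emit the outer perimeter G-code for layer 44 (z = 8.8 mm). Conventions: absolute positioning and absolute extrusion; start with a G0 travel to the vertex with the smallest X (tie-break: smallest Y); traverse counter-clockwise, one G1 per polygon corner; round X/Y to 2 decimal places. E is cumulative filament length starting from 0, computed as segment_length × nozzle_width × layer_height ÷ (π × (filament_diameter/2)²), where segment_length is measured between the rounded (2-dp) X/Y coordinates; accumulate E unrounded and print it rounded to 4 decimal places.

G0 X-11.50 Y0.00 Z8.80
G1 X-9.96 Y-5.75 E0.1980
G1 X-5.75 Y-9.96 E0.3960
G1 X0.00 Y-11.50 E0.5940
G1 X5.75 Y-9.96 E0.7920
G1 X9.96 Y-5.75 E0.9900
G1 X11.50 Y0.00 E1.1880
G1 X10.55 Y3.55 E1.3102
G1 X13.25 Y4.27 E1.4032
G1 X16.73 Y7.75 E1.5669
G1 X18.00 Y12.50 E1.7304
G1 X16.73 Y17.25 E1.8939
G1 X13.25 Y20.73 E2.0576
G1 X8.50 Y22.00 E2.2211
G1 X3.75 Y20.73 E2.3847
G1 X0.27 Y17.25 E2.5484
G1 X-1.00 Y12.50 E2.7119
G1 X-0.68 Y11.32 E2.7526
G1 X-5.75 Y9.96 E2.9272
G1 X-9.96 Y5.75 E3.1252
G1 X-11.50 Y0.00 E3.3232

At z = 8.8 mm: the cylinder: section is a regular 12-gon, circumradius r=11.5; the r=9.5 cylinder at (8.5, 12.5) contributes a regular 12-gon of circumradius 9.5; Taking the union: the regions partially overlap (shared area 51.29 mm²), so overlapping operands fuse into one piece — 1 connected region. The outline is a single polygon with 20 vertices. Extrusion per mm of travel: 0.4 × 0.2 / (π × 0.875²) = 0.033260. Accumulating E over each segment gives final E = 3.3232.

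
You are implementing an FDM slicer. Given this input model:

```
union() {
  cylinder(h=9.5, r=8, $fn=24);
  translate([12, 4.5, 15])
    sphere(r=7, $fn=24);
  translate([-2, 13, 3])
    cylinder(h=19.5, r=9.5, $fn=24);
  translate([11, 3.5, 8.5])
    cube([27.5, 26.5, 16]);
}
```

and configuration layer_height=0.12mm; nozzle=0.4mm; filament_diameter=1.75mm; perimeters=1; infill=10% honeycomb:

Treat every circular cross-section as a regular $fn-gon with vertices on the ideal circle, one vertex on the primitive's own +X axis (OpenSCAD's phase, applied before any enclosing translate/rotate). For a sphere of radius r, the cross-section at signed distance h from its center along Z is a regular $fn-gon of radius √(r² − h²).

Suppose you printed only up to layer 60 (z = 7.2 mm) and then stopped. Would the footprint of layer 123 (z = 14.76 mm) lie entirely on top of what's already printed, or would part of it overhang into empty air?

Compare the two slices. At z = 7.2: the cylinder: section is a regular 24-gon, circumradius r=8 (area = (24/2)·8.000²·sin(360°/24) = 198.77 mm²); the sphere at (12, 4.5) is absent (|z−center|=7.800 > r=7); the r=9.5 cylinder at (-2, 13) contributes a regular 24-gon of circumradius 9.5 (area = (24/2)·9.500²·sin(360°/24) = 280.30 mm²); the cube at (11, 3.5) does not reach this height (z outside [8.5, 24.5]); Combining (union): the regions partially overlap — summed areas 479.07 mm² minus the doubly-counted overlap 32.95 mm² gives 446.12 mm² — area = 446.12 mm². At z = 14.76: the cylinder does not reach this height (z outside [0, 9.5]); the r=7 sphere at (12, 4.5) slices to a regular 24-gon of circumradius 6.996 (√(r²−h²) with h=0.24 from center) (area = (24/2)·6.996²·sin(360°/24) = 152.01 mm²); the r=9.5 cylinder at (-2, 13) gives a regular 24-gon of circumradius 9.5 (constant along its height) (area = (24/2)·9.500²·sin(360°/24) = 280.30 mm²); the cube at (11, 3.5) (footprint 27.5×26.5) is included at this height (area 728.75 mm²); Taking the union: the regions partially overlap — summed areas 1161.06 mm² minus the doubly-counted overlap 52.91 mm² gives 1108.15 mm² — area = 1108.15 mm². Checking containment: at z = 14.76 the cross-section extends beyond the z = 7.2 cross-section by about 817.08 mm².

part overhangs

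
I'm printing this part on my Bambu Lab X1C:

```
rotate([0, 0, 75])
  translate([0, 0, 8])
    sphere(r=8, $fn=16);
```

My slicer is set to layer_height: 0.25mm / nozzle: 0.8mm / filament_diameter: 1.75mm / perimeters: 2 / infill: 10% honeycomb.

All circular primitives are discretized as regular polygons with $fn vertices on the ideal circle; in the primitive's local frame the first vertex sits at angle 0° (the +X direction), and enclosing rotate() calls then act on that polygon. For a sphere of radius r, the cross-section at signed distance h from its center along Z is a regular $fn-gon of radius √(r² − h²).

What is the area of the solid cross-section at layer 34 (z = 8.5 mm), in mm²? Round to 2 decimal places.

At z = 8.5 mm: the r=8 sphere slices to a regular 16-gon of circumradius 7.984 (√(r²−h²) with h=0.5 from center) (area = (16/2)·7.984²·sin(360°/16) = 195.17 mm²); (whole slice rotated 75° about Z — lengths, areas and connectivity unchanged). Overall, the cross-section is a single solid region. Net area = 195.17 mm².

195.17 mm²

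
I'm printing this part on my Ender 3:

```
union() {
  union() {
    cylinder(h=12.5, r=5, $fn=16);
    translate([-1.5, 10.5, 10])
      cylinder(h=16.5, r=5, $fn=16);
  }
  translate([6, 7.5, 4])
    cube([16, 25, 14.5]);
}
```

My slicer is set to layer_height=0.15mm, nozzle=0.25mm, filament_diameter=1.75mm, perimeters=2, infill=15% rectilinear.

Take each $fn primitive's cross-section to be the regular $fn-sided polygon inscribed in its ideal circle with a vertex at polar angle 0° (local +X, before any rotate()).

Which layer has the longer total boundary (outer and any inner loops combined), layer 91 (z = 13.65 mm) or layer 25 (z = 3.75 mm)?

layer 91 (z = 13.65 mm)

Layer 91 (z = 13.65): the cylinder is absent (z outside [0, 12.5]); the r=5 cylinder at (-1.5, 10.5) contributes a regular 16-gon of circumradius 5 (perimeter = 2·16·5.000·sin(180°/16) = 31.21 mm); Merging all regions: only the r=5 cylinder at (-1.5, 10.5) is present, so the union is just that shape — boundary = 31.21 mm; the cube at (6, 7.5) is present — its section is the full 16×25 rectangle (perimeter 82.00 mm); Taking the union: the 2 present regions are separate (no shared area or edge), so areas and boundary lengths simply add and each stays a separate island — boundary = 113.21 mm. So its perimeter = 113.21 mm. Layer 25 (z = 3.75): the r=5 cylinder contributes a regular 16-gon of circumradius 5 (perimeter = 2·16·5.000·sin(180°/16) = 31.21 mm); the cylinder at (-1.5, 10.5) is absent (z outside [10, 26.5]); Combining (union): only the r=5 cylinder is present, so the union is just that shape — boundary = 31.21 mm; the cube at (6, 7.5) does not reach this height (z outside [4, 18.5]); Combining (union): only that combined region is present, so the union is just that shape — boundary = 31.21 mm. So its perimeter = 31.21 mm. Layer 91 is larger (113.21 vs 31.21 mm).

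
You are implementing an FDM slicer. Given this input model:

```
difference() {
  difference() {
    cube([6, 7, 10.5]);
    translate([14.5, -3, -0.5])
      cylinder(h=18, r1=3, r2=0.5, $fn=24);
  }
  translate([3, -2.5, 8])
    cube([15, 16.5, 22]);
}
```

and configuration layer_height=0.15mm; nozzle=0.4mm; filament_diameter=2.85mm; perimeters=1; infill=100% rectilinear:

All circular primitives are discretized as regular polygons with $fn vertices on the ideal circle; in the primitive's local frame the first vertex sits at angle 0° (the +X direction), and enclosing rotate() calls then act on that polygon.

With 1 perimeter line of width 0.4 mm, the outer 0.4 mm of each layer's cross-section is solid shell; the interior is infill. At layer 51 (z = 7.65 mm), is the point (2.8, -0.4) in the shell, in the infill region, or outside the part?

At z = 7.65 mm: the cube is present — its section is the full 6×7 rectangle; the cone at (14.5, -3) (r1=3→r2=0.5) has section circumradius 1.868 here — a regular 24-gon; Taking the first minus the rest: starting from the 6×7 cube, the cone at (14.5, -3) misses the remaining region (no effect) — 1 connected region; the cube at (3, -2.5) does not reach this height (z outside [8, 30]); Taking the first minus the rest: none of the subtracted shapes is present at this height, so the result so far is unchanged — 1 connected region. Overall, the cross-section is a single solid region. The nearest boundary edge runs (6.00, 0.00)→(0.00, 0.00); distance from the point to it = 0.40 mm. The point is not inside any of the regions above, so it lies outside the cross-section (0.40 mm from the nearest boundary).

outside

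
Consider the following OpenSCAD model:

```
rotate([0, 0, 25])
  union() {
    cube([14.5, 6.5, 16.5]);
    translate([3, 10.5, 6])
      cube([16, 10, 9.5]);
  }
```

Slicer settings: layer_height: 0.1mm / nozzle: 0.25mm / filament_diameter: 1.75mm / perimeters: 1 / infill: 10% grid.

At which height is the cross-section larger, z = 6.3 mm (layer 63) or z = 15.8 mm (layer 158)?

Layer 63 (z = 6.3): the cube is present — its section is the full 14.5×6.5 rectangle (area 94.25 mm²); the cube at (3, 10.5) (footprint 16×10) is included at this height (area 160.00 mm²); Combining (union): the 2 present regions are separate (no shared area or edge), so areas and boundary lengths simply add and each stays a separate island — area = 254.25 mm²; (rotated 25° about Z; rotation is an isometry so areas/perimeters/island counts are preserved). So its area = 254.25 mm². Layer 158 (z = 15.8): the cube (footprint 14.5×6.5) is included at this height (area 94.25 mm²); the cube at (3, 10.5) is absent (z outside [6, 15.5]); Combining (union): only the 14.5×6.5 cube is present, so the union is just that shape — area = 94.25 mm²; (whole slice rotated 25° about Z — lengths, areas and connectivity unchanged). So its area = 94.25 mm². Layer 63 is larger (254.25 vs 94.25 mm²).

layer 63 (z = 6.3 mm)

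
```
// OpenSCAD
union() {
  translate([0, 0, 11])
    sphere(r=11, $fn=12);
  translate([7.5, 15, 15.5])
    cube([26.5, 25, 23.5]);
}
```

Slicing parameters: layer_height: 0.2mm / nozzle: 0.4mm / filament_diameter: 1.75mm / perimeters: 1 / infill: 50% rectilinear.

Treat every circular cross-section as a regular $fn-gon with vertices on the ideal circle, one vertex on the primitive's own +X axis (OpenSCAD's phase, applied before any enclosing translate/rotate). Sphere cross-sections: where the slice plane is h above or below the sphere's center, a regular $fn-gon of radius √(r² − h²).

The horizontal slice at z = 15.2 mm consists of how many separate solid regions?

At z = 15.2 mm: the r=11 sphere slices to a regular 12-gon of circumradius 10.167 (√(r²−h²) with h=4.2 from center); the cube at (7.5, 15) is not intersected at this z (z outside [15.5, 39]); Combining (union): only the r=11 sphere is present, so the union is just that shape — 1 connected region. The result has 1 disconnected region.

1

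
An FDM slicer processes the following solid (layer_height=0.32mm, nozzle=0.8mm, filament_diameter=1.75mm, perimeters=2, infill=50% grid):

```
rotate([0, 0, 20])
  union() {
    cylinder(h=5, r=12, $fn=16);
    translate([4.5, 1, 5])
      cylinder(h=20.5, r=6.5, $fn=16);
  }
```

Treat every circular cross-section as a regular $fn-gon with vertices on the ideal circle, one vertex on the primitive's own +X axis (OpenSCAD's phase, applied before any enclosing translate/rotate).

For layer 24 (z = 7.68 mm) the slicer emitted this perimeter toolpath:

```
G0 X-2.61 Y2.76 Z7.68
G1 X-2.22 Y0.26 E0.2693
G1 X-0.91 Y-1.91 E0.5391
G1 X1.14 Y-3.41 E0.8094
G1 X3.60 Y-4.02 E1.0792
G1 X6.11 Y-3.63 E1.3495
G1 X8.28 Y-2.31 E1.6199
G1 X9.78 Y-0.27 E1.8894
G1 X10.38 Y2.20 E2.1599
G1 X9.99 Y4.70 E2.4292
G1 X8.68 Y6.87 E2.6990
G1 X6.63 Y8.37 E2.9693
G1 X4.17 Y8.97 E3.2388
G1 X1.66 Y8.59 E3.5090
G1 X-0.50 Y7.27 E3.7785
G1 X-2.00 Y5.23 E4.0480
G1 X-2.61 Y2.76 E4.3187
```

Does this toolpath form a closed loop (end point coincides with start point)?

yes

Start point (G0): (-2.61, 2.76). End point (last G1): the path returns to the start — closed.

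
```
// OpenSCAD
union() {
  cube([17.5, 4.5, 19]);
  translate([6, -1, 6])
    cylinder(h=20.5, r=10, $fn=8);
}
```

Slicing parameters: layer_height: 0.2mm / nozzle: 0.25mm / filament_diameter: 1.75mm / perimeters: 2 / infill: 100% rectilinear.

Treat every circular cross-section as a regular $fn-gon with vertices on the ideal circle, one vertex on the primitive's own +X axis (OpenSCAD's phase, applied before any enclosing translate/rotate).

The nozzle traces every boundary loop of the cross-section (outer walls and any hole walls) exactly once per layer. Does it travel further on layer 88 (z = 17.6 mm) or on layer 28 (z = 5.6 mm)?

layer 88 (z = 17.6 mm)

Layer 88 (z = 17.6): the cube (footprint 17.5×4.5) is included at this height (perimeter 44.00 mm); the r=10 cylinder at (6, -1) contributes a regular 8-gon of circumradius 10 (perimeter = 2·8·10.000·sin(180°/8) = 61.23 mm); Combining (union): the regions partially overlap (shared area 65.94 mm²), so the edge portions inside another operand are dropped and the merged outline is re-measured after clipping — boundary = 66.55 mm. So its perimeter = 66.55 mm. Layer 28 (z = 5.6): the 17.5×4.5 cube contributes its full rectangle (perimeter 44.00 mm); the cylinder at (6, -1) is absent (z outside [6, 26.5]); Combining (union): only the 17.5×4.5 cube is present, so the union is just that shape — boundary = 44.00 mm. So its perimeter = 44.00 mm. Layer 88 is larger (66.55 vs 44.00 mm).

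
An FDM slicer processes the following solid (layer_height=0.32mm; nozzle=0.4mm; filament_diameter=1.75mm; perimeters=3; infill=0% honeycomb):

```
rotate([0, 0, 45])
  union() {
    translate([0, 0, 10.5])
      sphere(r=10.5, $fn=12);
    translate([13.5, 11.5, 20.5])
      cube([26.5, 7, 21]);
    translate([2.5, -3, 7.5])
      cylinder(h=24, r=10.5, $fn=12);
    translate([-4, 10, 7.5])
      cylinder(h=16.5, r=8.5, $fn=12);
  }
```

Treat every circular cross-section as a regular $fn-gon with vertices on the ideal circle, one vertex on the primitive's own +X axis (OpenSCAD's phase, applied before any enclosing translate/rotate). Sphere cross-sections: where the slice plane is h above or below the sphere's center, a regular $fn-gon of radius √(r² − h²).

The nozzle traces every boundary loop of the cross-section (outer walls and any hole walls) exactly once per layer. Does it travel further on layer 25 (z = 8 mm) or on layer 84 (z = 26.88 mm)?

Layer 25 (z = 8): the r=10.5 sphere slices to a regular 12-gon of circumradius 10.198 (√(r²−h²) with h=2.5 from center) (perimeter = 2·12·10.198·sin(180°/12) = 63.35 mm); the cube at (13.5, 11.5) is absent (z outside [20.5, 41.5]); the cylinder at (2.5, -3): section is a regular 12-gon, circumradius r=10.5 (perimeter = 2·12·10.500·sin(180°/12) = 65.22 mm); the cylinder at (-4, 10): section is a regular 12-gon, circumradius r=8.5 (perimeter = 2·12·8.500·sin(180°/12) = 52.80 mm); Combining (union): the regions partially overlap (shared area 319.60 mm²), so the edge portions inside another operand are dropped and the merged outline is re-measured after clipping — boundary = 90.55 mm; (rotated 45° about Z; rotation is an isometry so areas/perimeters/island counts are preserved). So its perimeter = 90.55 mm. Layer 84 (z = 26.88): the sphere is not intersected at this z (|z−center|=16.380 > r=10.5); the cube at (13.5, 11.5) (footprint 26.5×7) is included at this height (perimeter 67.00 mm); the cylinder at (2.5, -3): section is a regular 12-gon, circumradius r=10.5 (perimeter = 2·12·10.500·sin(180°/12) = 65.22 mm); the cylinder at (-4, 10) does not reach this height (z outside [7.5, 24]); Combining (union): the 2 present regions are separate (no shared area or edge), so areas and boundary lengths simply add and each stays a separate island — boundary = 132.22 mm; (whole slice rotated 45° about Z — lengths, areas and connectivity unchanged). So its perimeter = 132.22 mm. Layer 84 is larger (132.22 vs 90.55 mm).

layer 84 (z = 26.88 mm)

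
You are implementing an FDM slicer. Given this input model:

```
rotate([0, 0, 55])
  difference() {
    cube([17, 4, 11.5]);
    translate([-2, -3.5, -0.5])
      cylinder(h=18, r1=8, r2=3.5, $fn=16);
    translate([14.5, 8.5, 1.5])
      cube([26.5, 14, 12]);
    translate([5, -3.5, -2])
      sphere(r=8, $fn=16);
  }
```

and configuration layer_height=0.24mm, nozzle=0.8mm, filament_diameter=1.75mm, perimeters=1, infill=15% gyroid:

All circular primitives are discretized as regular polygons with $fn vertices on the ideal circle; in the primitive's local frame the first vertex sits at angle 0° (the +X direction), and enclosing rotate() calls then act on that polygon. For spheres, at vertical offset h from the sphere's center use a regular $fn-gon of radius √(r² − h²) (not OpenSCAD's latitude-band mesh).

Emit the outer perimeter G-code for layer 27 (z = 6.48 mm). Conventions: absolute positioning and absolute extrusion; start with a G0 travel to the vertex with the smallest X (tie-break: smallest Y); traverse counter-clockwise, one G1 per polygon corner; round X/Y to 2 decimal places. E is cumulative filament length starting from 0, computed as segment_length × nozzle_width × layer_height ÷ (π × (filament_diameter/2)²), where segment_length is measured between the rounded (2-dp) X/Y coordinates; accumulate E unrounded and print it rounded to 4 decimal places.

At z = 6.48 mm: the cube (footprint 17×4) is included at this height; the cone at (-2, -3.5): at t=0.388 of its height the radius interpolates to r₁+(r₂−r₁)t = 6.255, giving a regular 16-gon of that circumradius; the 26.5×14 cube at (14.5, 8.5) contributes its full rectangle; the sphere at (5, -3.5) is absent (|z−center|=8.480 > r=8); Subtracting the remaining from the first: starting from the 17×4 cube, the cone at (-2, -3.5) partially overlaps it — only the 4.45 mm² overlap (of its 119.78 mm²) is removed, clipping the outline; the 26.5×14 cube at (14.5, 8.5) misses the remaining region (no effect) — 1 connected region; (rotated 55° about Z; rotation is an isometry so areas/perimeters/island counts are preserved). The outline is a single polygon with 7 vertices. Extrusion per mm of travel: 0.8 × 0.24 / (π × 0.875²) = 0.079824. Accumulating E over each segment gives final E = 3.2378.

G0 X-3.28 Y2.29 Z6.48
G1 X-1.93 Y1.35 E0.1313
G1 X-1.64 Y1.63 E0.1635
G1 X0.63 Y2.51 E0.3578
G1 X1.74 Y2.49 E0.4465
G1 X9.75 Y13.93 E1.5612
G1 X6.47 Y16.22 E1.8806
G1 X-3.28 Y2.29 E3.2378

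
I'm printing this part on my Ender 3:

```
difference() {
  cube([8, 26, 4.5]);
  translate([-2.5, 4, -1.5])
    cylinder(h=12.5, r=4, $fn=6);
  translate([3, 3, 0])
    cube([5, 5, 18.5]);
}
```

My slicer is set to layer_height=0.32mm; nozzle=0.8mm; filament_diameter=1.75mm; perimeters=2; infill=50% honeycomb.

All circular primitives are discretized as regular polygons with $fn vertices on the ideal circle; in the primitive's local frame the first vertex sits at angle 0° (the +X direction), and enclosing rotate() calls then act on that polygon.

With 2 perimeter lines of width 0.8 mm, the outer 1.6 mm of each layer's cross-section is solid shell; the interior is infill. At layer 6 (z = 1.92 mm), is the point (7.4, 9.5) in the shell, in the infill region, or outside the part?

shell

At z = 1.92 mm: the cube (footprint 8×26) is included at this height; the cylinder at (-2.5, 4): section is a regular 6-gon, circumradius r=4; the cube at (3, 3) is present — its section is the full 5×5 rectangle; Taking the first minus the rest: starting from the 8×26 cube, the r=4 cylinder at (-2.5, 4) partially overlaps it — only the 3.90 mm² overlap (of its 41.57 mm²) is removed, clipping the outline; the 5×5 cube at (3, 3) lies inside it touching the edge (removes its full 25.00 mm²) — 1 connected region. Overall, the cross-section is a single solid region. The nearest boundary edge runs (8.00, 26.00)→(8.00, 8.00); distance from the point to it = 0.60 mm. The point is inside the cross-section, 0.60 mm from the nearest boundary — within the 1.6 mm shell band (2 × 0.8).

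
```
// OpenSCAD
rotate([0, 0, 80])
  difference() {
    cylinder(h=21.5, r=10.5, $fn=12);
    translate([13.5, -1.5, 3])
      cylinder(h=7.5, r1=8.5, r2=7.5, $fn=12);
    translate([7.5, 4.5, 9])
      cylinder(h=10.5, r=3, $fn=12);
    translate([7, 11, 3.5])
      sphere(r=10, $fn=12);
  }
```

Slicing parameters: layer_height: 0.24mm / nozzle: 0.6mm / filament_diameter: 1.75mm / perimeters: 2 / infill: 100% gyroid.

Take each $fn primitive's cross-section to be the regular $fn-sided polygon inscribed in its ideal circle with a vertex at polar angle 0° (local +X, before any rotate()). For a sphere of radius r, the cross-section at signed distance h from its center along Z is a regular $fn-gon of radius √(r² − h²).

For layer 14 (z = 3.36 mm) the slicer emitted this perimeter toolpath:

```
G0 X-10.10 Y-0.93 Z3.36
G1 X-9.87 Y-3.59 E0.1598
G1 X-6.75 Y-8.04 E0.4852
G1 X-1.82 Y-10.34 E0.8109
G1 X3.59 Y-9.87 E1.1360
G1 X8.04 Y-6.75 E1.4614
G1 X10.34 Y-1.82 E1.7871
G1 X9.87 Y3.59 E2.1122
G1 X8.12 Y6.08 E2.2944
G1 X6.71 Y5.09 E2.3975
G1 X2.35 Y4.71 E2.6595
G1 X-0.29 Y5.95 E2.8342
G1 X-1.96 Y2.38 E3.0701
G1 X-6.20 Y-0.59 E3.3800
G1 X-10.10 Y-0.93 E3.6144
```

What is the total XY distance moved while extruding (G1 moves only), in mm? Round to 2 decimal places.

60.37 mm

Sum the Euclidean lengths of each G1 segment: total = 60.37 mm.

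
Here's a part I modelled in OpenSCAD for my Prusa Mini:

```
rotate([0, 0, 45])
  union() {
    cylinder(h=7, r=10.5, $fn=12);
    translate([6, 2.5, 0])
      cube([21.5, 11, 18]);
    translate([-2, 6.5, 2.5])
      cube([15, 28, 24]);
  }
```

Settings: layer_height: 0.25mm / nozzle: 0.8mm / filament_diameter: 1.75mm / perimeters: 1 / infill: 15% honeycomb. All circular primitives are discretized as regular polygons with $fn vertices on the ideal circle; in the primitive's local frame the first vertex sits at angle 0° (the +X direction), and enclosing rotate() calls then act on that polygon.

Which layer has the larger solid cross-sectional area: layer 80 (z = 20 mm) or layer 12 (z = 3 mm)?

layer 12 (z = 3 mm)

Layer 80 (z = 20): the cylinder does not reach this height (z outside [0, 7]); the cube at (6, 2.5) is absent (z outside [0, 18]); the cube at (-2, 6.5) (footprint 15×28) is included at this height (area 420.00 mm²); Merging all regions: only the 15×28 cube at (-2, 6.5) is present, so the union is just that shape — area = 420.00 mm²; (rotated 45° about Z; rotation is an isometry so areas/perimeters/island counts are preserved). So its area = 420.00 mm². Layer 12 (z = 3): the r=10.5 cylinder gives a regular 12-gon of circumradius 10.5 (constant along its height) (area = (12/2)·10.500²·sin(360°/12) = 330.75 mm²); the 21.5×11 cube at (6, 2.5) contributes its full rectangle (area 236.50 mm²); the cube at (-2, 6.5) (footprint 15×28) is included at this height (area 420.00 mm²); Taking the union: the regions partially overlap — summed areas 987.25 mm² minus the doubly-counted overlap 89.74 mm² gives 897.51 mm² — area = 897.51 mm²; (rotated 45° about Z; rotation is an isometry so areas/perimeters/island counts are preserved). So its area = 897.51 mm². Layer 12 is larger (897.51 vs 420.00 mm²).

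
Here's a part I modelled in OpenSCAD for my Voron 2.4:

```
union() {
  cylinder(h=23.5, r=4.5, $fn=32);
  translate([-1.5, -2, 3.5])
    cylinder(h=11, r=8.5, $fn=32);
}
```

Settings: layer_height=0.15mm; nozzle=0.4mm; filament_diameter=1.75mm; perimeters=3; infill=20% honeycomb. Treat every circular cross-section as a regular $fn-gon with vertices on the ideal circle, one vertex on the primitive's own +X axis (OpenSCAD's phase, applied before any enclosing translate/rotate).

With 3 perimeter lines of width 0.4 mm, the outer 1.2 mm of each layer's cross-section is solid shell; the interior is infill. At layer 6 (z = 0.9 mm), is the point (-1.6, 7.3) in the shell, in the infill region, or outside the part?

At z = 0.9 mm: the cylinder: section is a regular 32-gon, circumradius r=4.5; the cylinder at (-1.5, -2) is absent (z outside [3.5, 14.5]); Combining (union): only the r=4.5 cylinder is present, so the union is just that shape — 1 connected region. Overall, the cross-section is a single solid region. The nearest boundary edge runs (0.00, 4.50)→(-0.88, 4.41); distance from the point to it = 2.98 mm. The point is not inside any of the regions above, so it lies outside the cross-section (2.98 mm from the nearest boundary).

outside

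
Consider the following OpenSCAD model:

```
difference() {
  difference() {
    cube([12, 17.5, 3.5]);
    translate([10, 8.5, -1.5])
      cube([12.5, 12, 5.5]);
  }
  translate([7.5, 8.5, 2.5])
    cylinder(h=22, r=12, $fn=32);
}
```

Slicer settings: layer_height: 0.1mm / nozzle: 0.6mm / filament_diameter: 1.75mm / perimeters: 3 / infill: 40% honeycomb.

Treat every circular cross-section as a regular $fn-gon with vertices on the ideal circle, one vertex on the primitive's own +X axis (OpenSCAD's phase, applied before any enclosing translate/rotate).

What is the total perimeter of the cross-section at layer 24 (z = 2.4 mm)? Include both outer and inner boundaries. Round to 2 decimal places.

At z = 2.4 mm: the cube is present — its section is the full 12×17.5 rectangle (perimeter 59.00 mm); the 12.5×12 cube at (10, 8.5) contributes its full rectangle (perimeter 49.00 mm); Taking the first minus the rest: starting from the 12×17.5 cube, the 12.5×12 cube at (10, 8.5) partially overlaps it — only the 18.00 mm² overlap (of its 150.00 mm²) is removed, clipping the outline — boundary = 59.00 mm; the cylinder at (7.5, 8.5) does not reach this height (z outside [2.5, 24.5]); Taking the first minus the rest: none of the subtracted shapes is present at this height, so that combined region is unchanged — boundary = 59.00 mm. Overall, the cross-section is a single solid region. Total boundary length (outer) = 59.00 mm.

59.00 mm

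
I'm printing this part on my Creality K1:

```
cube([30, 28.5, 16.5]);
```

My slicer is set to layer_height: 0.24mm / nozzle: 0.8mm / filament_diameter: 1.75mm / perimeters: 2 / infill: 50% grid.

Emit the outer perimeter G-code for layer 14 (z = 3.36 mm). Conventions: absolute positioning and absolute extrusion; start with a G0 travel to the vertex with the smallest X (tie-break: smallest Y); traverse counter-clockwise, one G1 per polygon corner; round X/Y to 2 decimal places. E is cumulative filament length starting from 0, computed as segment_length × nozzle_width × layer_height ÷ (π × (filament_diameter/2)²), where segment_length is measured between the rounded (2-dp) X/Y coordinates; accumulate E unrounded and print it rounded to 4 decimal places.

At z = 3.36 mm: the cube is present — its section is the full 30×28.5 rectangle. The outline is a single polygon with 4 vertices. Extrusion per mm of travel: 0.8 × 0.24 / (π × 0.875²) = 0.079824. Accumulating E over each segment gives final E = 9.3394.

G0 X0.00 Y0.00 Z3.36
G1 X30.00 Y0.00 E2.3947
G1 X30.00 Y28.50 E4.6697
G1 X0.00 Y28.50 E7.0645
G1 X0.00 Y0.00 E9.3394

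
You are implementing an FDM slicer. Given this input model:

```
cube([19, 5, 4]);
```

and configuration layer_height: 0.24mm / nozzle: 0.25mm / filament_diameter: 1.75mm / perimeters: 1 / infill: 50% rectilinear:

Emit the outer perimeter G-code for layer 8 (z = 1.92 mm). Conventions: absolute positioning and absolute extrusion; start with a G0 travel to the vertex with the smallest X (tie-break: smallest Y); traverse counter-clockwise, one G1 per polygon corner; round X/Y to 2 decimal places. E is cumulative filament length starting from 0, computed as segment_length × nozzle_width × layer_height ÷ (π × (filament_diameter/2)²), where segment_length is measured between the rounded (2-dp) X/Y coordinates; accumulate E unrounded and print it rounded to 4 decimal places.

At z = 1.92 mm: the cube is present — its section is the full 19×5 rectangle. The outline is a single polygon with 4 vertices. Extrusion per mm of travel: 0.25 × 0.24 / (π × 0.875²) = 0.024945. Accumulating E over each segment gives final E = 1.1974.

G0 X0.00 Y0.00 Z1.92
G1 X19.00 Y0.00 E0.4740
G1 X19.00 Y5.00 E0.5987
G1 X0.00 Y5.00 E1.0726
G1 X0.00 Y0.00 E1.1974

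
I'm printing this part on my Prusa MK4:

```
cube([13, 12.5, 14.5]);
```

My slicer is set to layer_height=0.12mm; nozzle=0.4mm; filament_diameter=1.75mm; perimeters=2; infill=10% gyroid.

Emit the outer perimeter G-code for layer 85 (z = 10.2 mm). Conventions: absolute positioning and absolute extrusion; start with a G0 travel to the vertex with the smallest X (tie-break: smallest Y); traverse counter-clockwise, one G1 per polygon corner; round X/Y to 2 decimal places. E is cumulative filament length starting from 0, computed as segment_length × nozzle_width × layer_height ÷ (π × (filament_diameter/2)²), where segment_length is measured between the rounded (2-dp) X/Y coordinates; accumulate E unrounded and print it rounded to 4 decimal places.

G0 X0.00 Y0.00 Z10.20
G1 X13.00 Y0.00 E0.2594
G1 X13.00 Y12.50 E0.5089
G1 X0.00 Y12.50 E0.7683
G1 X0.00 Y0.00 E1.0178

At z = 10.2 mm: the cube is present — its section is the full 13×12.5 rectangle. The outline is a single polygon with 4 vertices. Extrusion per mm of travel: 0.4 × 0.12 / (π × 0.875²) = 0.019956. Accumulating E over each segment gives final E = 1.0178.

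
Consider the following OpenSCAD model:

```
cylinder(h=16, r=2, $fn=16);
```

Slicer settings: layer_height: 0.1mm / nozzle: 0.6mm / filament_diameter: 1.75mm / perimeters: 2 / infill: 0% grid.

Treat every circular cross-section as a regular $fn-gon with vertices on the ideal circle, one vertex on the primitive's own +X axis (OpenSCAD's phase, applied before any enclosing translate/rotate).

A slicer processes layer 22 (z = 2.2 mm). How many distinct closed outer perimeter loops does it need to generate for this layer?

1

At z = 2.2 mm: the cylinder: section is a regular 16-gon, circumradius r=2. The result has 1 disconnected region.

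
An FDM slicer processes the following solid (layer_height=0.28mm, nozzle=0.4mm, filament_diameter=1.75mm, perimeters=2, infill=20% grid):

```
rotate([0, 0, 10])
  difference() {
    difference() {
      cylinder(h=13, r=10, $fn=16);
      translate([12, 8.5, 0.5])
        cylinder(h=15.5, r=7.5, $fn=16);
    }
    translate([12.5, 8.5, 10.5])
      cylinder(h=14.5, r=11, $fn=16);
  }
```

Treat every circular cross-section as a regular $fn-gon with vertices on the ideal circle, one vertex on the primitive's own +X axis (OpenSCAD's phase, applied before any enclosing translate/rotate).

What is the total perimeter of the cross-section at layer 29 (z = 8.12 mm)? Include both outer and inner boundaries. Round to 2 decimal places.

At z = 8.12 mm: the r=10 cylinder gives a regular 16-gon of circumradius 10 (constant along its height) (perimeter = 2·16·10.000·sin(180°/16) = 62.43 mm); the r=7.5 cylinder at (12, 8.5) gives a regular 16-gon of circumradius 7.5 (constant along its height) (perimeter = 2·16·7.500·sin(180°/16) = 46.82 mm); Taking the first minus the rest: starting from the r=10 cylinder, the r=7.5 cylinder at (12, 8.5) partially overlaps it — only the 15.55 mm² overlap (of its 172.21 mm²) is removed, clipping the outline — boundary = 62.71 mm; the cylinder at (12.5, 8.5) is absent (z outside [10.5, 25]); After the difference (first − rest): none of the subtracted shapes is present at this height, so that combined region is unchanged — boundary = 62.71 mm; (rotated 10° about Z; rotation is an isometry so areas/perimeters/island counts are preserved). Overall, the cross-section is a single solid region. Total boundary length (outer) = 62.71 mm.

62.71 mm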